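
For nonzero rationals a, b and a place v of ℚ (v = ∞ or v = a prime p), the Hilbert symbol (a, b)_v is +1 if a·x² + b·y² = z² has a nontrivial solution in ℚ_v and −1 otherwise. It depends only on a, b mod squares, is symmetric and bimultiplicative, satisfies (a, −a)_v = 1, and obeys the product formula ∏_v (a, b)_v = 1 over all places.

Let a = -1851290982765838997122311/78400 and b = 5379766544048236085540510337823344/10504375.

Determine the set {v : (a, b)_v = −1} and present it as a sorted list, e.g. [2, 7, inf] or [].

Mod squares: a ≡ -31, b ≡ 66837953. Check v ∈ {∞, 2, 3, 5, 7, 11, 13, 17, 19, 29, 31, 43, 53}.
v=2: v_2(a)=-6, v_2(b)=4; units ≡ 1, 1 (mod 8); ε·ε+αω+βω = 0·0+-6·0+4·0 ≡ 0  ⇒  (a,b)_2 = +1.
v=13: a=13^6·(≡8), b=13^9·(≡5) mod 13; (8|13)=-1, (5|13)=-1; (−1)^{6·9·6}·(-1)^9·(-1)^6 = -1.
v=19: a=19^0·(≡9), b=19^1·(≡14) mod 19; (9|19)=+1, (14|19)=-1; (−1)^{0·1·9}·(+1)^1·(-1)^0 = +1.
v=3: a=3^4·(≡2), b=3^8·(≡2) mod 3; (2|3)=-1, (2|3)=-1; (−1)^{4·8·1}·(-1)^8·(-1)^4 = +1.
v=53: a=53^2·(≡27), b=53^0·(≡1) mod 53; (27|53)=-1, (1|53)=+1; (−1)^{2·0·26}·(-1)^0·(+1)^2 = +1.
v=17: a=17^2·(≡3), b=17^2·(≡14) mod 17; (3|17)=-1, (14|17)=-1; (−1)^{2·2·8}·(-1)^2·(-1)^2 = +1.
v=5: a=5^-2·(≡4), b=5^-4·(≡2) mod 5; (4|5)=+1, (2|5)=-1; (−1)^{-2·-4·2}·(+1)^-4·(-1)^-2 = +1.
v=11: a=11^2·(≡10), b=11^4·(≡6) mod 11; (10|11)=-1, (6|11)=-1; (−1)^{2·4·5}·(-1)^4·(-1)^2 = +1.
v=43: a=43^2·(≡8), b=43^3·(≡8) mod 43; (8|43)=-1, (8|43)=-1; (−1)^{2·3·21}·(-1)^3·(-1)^2 = -1.
v=29: a=29^2·(≡12), b=29^3·(≡11) mod 29; (12|29)=-1, (11|29)=-1; (−1)^{2·3·14}·(-1)^3·(-1)^2 = -1.
v=7: a=7^-2·(≡4), b=7^-5·(≡5) mod 7; (4|7)=+1, (5|7)=-1; (−1)^{-2·-5·3}·(+1)^-5·(-1)^-2 = +1.
v=∞: -31 < 0 and 66837953 > 0  ⇒  (a,b)_∞ = +1.
v=31: a=31^1·(≡6), b=31^1·(≡23) mod 31; (6|31)=-1, (23|31)=-1; (−1)^{1·1·15}·(-1)^1·(-1)^1 = -1.
Ram(-31, 66837953) = {13, 29, 31, 43}; no ℚ_13-point on the conic.

[13, 29, 31, 43]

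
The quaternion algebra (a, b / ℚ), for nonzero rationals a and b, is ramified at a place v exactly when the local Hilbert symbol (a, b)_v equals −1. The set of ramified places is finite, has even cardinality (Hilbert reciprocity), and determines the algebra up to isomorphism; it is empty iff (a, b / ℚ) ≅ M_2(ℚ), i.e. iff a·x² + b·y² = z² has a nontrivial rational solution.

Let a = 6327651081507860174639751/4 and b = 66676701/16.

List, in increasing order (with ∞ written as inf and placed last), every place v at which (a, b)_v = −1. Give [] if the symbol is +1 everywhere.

[3, 13, 23, 41]

(a, b) ≡ (24261159, 1360749) mod (ℚ^×)²; places V = {2, 3, 7, 13, 17, 23, 37, 41, 43, ∞}.
(a,b)_3: α=3, u≡1; β=1, v≡1 (mod 3); (1|3)=+1, (1|3)=+1; sign (−1)^1·+1^1·+1^3 = -1.
(a,b)_7: α=2, u≡5; β=2, v≡6 (mod 7); (5|7)=-1, (6|7)=-1; sign (−1)^0·-1^2·-1^2 = +1.
(a,b)_17: α=3, u≡6; β=0, v≡2 (mod 17); (6|17)=-1, (2|17)=+1; sign (−1)^0·-1^0·+1^3 = +1.
(a,b)_23: α=3, u≡21; β=1, v≡20 (mod 23); (21|23)=-1, (20|23)=-1; sign (−1)^1·-1^1·-1^3 = -1.
(a,b)_13: α=1, u≡7; β=1, v≡3 (mod 13); (7|13)=-1, (3|13)=+1; sign (−1)^0·-1^1·+1^1 = -1.
(a,b)_2: α=-2, β=-4; u≡7, v≡5 (mod 8); ε(u)ε(v)=1·0, αω(v)=-2·1, βω(u)=-4·0; sum ≡ 0  ⇒  +1.
(a,b)_43: α=1, u≡41; β=0, v≡16 (mod 43); (41|43)=+1, (16|43)=+1; sign (−1)^0·+1^0·+1^1 = +1.
(a,b)_∞: sgn(24261159)=+, sgn(1360749)=+, so +1.
(a,b)_37: α=3, u≡1; β=1, v≡27 (mod 37); (1|37)=+1, (27|37)=+1; sign (−1)^0·+1^1·+1^3 = +1.
(a,b)_41: α=4, u≡13; β=1, v≡10 (mod 41); (13|41)=-1, (10|41)=+1; sign (−1)^0·-1^1·+1^4 = -1.
Ram(24261159, 1360749) = {3, 13, 23, 41}; no ℚ_3-point on the conic.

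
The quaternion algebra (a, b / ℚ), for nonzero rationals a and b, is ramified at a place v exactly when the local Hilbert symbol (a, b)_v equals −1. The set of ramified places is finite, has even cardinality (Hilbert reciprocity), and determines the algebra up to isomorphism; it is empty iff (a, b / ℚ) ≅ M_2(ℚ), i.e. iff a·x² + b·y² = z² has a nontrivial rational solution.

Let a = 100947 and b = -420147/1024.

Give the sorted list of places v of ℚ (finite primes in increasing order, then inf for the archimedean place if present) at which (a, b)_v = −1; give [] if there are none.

[7, 13, 19, 23]

Mod squares: a ≡ 100947, b ≡ -5187. Check v ∈ {∞, 2, 3, 7, 11, 13, 19, 23}.
v=13: a=13^0·(≡2), b=13^1·(≡9) mod 13; (2|13)=-1, (9|13)=+1; (−1)^{0·1·6}·(-1)^1·(+1)^0 = -1.
v=11: a=11^1·(≡3), b=11^0·(≡9) mod 11; (3|11)=+1, (9|11)=+1; (−1)^{1·0·5}·(+1)^0·(+1)^1 = +1.
v=7: a=7^1·(≡1), b=7^1·(≡2) mod 7; (1|7)=+1, (2|7)=+1; (−1)^{1·1·3}·(+1)^1·(+1)^1 = -1.
v=23: a=23^1·(≡19), b=23^0·(≡11) mod 23; (19|23)=-1, (11|23)=-1; (−1)^{1·0·11}·(-1)^0·(-1)^1 = -1.
v=19: a=19^1·(≡12), b=19^1·(≡8) mod 19; (12|19)=-1, (8|19)=-1; (−1)^{1·1·9}·(-1)^1·(-1)^1 = -1.
v=3: a=3^1·(≡1), b=3^5·(≡2) mod 3; (1|3)=+1, (2|3)=-1; (−1)^{1·5·1}·(+1)^5·(-1)^1 = +1.
v=∞: 100947 > 0 and -5187 < 0  ⇒  (a,b)_∞ = +1.
v=2: v_2(a)=0, v_2(b)=-10; units ≡ 3, 5 (mod 8); ε·ε+αω+βω = 1·0+0·1+-10·1 ≡ 0  ⇒  (a,b)_2 = +1.
(100947, -5187 / ℚ) ramifies at {7, 13, 19, 23}: a division algebra.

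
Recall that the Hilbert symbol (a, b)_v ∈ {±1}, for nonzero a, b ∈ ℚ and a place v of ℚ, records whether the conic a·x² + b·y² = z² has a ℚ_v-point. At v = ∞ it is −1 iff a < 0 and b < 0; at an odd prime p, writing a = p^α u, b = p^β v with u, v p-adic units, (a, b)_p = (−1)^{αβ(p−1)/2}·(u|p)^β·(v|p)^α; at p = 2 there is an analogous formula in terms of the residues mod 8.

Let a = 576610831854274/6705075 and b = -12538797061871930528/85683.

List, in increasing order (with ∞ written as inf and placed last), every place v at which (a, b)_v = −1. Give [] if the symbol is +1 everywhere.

[2, 3, 17, 19, 29, 31]

Mod squares: a ≡ 71432742, b ≡ -7134. Check v ∈ {∞, 2, 3, 5, 7, 13, 17, 19, 23, 29, 31, 37, 41}.
v=3: a=3^-1·(≡1), b=3^-1·(≡1) mod 3; (1|3)=+1, (1|3)=+1; (−1)^{-1·-1·1}·(+1)^-1·(+1)^-1 = -1.
v=5: a=5^-2·(≡3), b=5^0·(≡4) mod 5; (3|5)=-1, (4|5)=+1; (−1)^{-2·0·2}·(-1)^0·(+1)^-2 = +1.
v=37: a=37^2·(≡15), b=37^2·(≡3) mod 37; (15|37)=-1, (3|37)=+1; (−1)^{2·2·18}·(-1)^2·(+1)^2 = +1.
v=13: a=13^-2·(≡4), b=13^-4·(≡12) mod 13; (4|13)=+1, (12|13)=+1; (−1)^{-2·-4·6}·(+1)^-4·(+1)^-2 = +1.
v=23: a=23^-2·(≡13), b=23^0·(≡14) mod 23; (13|23)=+1, (14|23)=-1; (−1)^{-2·0·11}·(+1)^0·(-1)^-2 = +1.
v=29: a=29^1·(≡13), b=29^1·(≡19) mod 29; (13|29)=+1, (19|29)=-1; (−1)^{1·1·14}·(+1)^1·(-1)^1 = -1.
v=2: v_2(a)=1, v_2(b)=5; units ≡ 3, 1 (mod 8); ε·ε+αω+βω = 1·0+1·0+5·1 ≡ 1  ⇒  (a,b)_2 = -1.
v=7: a=7^2·(≡5), b=7^4·(≡6) mod 7; (5|7)=-1, (6|7)=-1; (−1)^{2·4·3}·(-1)^4·(-1)^2 = +1.
v=∞: 71432742 > 0 and -7134 < 0  ⇒  (a,b)_∞ = +1.
v=19: a=19^3·(≡18), b=19^2·(≡3) mod 19; (18|19)=-1, (3|19)=-1; (−1)^{3·2·9}·(-1)^2·(-1)^3 = -1.
v=17: a=17^1·(≡1), b=17^2·(≡3) mod 17; (1|17)=+1, (3|17)=-1; (−1)^{1·2·8}·(+1)^2·(-1)^1 = -1.
v=31: a=31^1·(≡6), b=31^2·(≡23) mod 31; (6|31)=-1, (23|31)=-1; (−1)^{1·2·15}·(-1)^2·(-1)^1 = -1.
v=41: a=41^1·(≡9), b=41^1·(≡33) mod 41; (9|41)=+1, (33|41)=+1; (−1)^{1·1·20}·(+1)^1·(+1)^1 = +1.
|Ram(71432742, -7134)| = 6, even; anisotropic at {2, 3, 17, 19, 29, 31}.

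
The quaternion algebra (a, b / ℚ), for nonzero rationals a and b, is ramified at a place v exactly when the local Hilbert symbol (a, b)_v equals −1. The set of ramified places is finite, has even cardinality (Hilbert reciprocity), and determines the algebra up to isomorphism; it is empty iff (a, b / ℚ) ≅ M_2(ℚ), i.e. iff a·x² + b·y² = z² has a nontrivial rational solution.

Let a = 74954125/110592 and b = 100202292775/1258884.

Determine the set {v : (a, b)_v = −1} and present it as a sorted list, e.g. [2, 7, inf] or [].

[2, 23, 31, 37]

Mod squares: a ≡ 10695, b ≡ 24679. Check v ∈ {∞, 2, 3, 5, 11, 13, 17, 23, 29, 31, 37}.
v=37: a=37^0·(≡31), b=37^1·(≡11) mod 37; (31|37)=-1, (11|37)=+1; (−1)^{0·1·18}·(-1)^1·(+1)^0 = -1.
v=2: v_2(a)=-12, v_2(b)=-2; units ≡ 7, 7 (mod 8); ε·ε+αω+βω = 1·1+-12·0+-2·0 ≡ 1  ⇒  (a,b)_2 = -1.
v=17: a=17^0·(≡15), b=17^-2·(≡5) mod 17; (15|17)=+1, (5|17)=-1; (−1)^{0·-2·8}·(+1)^-2·(-1)^0 = +1.
v=∞: 10695 > 0 and 24679 > 0  ⇒  (a,b)_∞ = +1.
v=11: a=11^0·(≡9), b=11^-2·(≡10) mod 11; (9|11)=+1, (10|11)=-1; (−1)^{0·-2·5}·(+1)^-2·(-1)^0 = +1.
v=5: a=5^3·(≡4), b=5^2·(≡4) mod 5; (4|5)=+1, (4|5)=+1; (−1)^{3·2·2}·(+1)^2·(+1)^3 = +1.
v=13: a=13^0·(≡12), b=13^2·(≡6) mod 13; (12|13)=+1, (6|13)=-1; (−1)^{0·2·6}·(+1)^2·(-1)^0 = +1.
v=31: a=31^1·(≡2), b=31^2·(≡24) mod 31; (2|31)=+1, (24|31)=-1; (−1)^{1·2·15}·(+1)^2·(-1)^1 = -1.
v=29: a=29^2·(≡16), b=29^1·(≡2) mod 29; (16|29)=+1, (2|29)=-1; (−1)^{2·1·14}·(+1)^1·(-1)^2 = +1.
v=23: a=23^1·(≡15), b=23^1·(≡21) mod 23; (15|23)=-1, (21|23)=-1; (−1)^{1·1·11}·(-1)^1·(-1)^1 = -1.
v=3: a=3^-3·(≡1), b=3^-2·(≡1) mod 3; (1|3)=+1, (1|3)=+1; (−1)^{-3·-2·1}·(+1)^-2·(+1)^-3 = +1.
|Ram(10695, 24679)| = 4, even; anisotropic at {2, 23, 31, 37}.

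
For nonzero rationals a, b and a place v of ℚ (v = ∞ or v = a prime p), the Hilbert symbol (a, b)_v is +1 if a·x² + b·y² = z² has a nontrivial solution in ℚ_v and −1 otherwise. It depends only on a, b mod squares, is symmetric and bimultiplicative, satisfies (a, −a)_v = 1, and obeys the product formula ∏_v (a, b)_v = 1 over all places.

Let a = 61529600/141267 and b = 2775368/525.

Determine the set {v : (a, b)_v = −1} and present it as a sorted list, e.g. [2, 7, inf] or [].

(a, b) ≡ (28842, 42) mod (ℚ^×)²; places V = {2, 3, 5, 7, 11, 19, 23, 31, ∞}.
(a,b)_11: α=1, u≡9; β=0, v≡3 (mod 11); (9|11)=+1, (3|11)=+1; sign (−1)^0·+1^0·+1^1 = +1.
(a,b)_5: α=2, u≡2; β=-2, v≡3 (mod 5); (2|5)=-1, (3|5)=-1; sign (−1)^0·-1^-2·-1^2 = +1.
(a,b)_7: α=-2, u≡1; β=-1, v≡3 (mod 7); (1|7)=+1, (3|7)=-1; sign (−1)^0·+1^-1·-1^-2 = +1.
(a,b)_∞: sgn(28842)=+, sgn(42)=+, so +1.
(a,b)_31: α=-2, u≡24; β=2, v≡13 (mod 31); (24|31)=-1, (13|31)=-1; sign (−1)^0·-1^2·-1^-2 = +1.
(a,b)_23: α=1, u≡1; β=0, v≡22 (mod 23); (1|23)=+1, (22|23)=-1; sign (−1)^0·+1^0·-1^1 = -1.
(a,b)_3: α=-1, u≡2; β=-1, v≡2 (mod 3); (2|3)=-1, (2|3)=-1; sign (−1)^1·-1^-1·-1^-1 = -1.
(a,b)_2: α=9, β=3; u≡5, v≡5 (mod 8); ε(u)ε(v)=0·0, αω(v)=9·1, βω(u)=3·1; sum ≡ 0  ⇒  +1.
(a,b)_19: α=1, u≡1; β=2, v≡1 (mod 19); (1|19)=+1, (1|19)=+1; sign (−1)^0·+1^2·+1^1 = +1.
Ram(28842, 42) = {3, 23}; no ℚ_3-point on the conic.

[3, 23]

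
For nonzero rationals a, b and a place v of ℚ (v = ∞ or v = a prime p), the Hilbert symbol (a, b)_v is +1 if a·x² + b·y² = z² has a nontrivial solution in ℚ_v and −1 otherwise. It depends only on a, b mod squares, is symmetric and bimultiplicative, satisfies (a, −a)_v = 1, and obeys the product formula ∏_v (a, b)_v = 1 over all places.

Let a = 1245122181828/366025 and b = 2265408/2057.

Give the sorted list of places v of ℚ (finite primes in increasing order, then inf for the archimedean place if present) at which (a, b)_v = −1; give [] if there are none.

Mod squares: a ≡ 57, b ≡ 7429. Check v ∈ {∞, 2, 3, 5, 7, 11, 17, 19, 23}.
v=∞: 57 > 0 and 7429 > 0  ⇒  (a,b)_∞ = +1.
v=23: a=23^2·(≡21), b=23^1·(≡1) mod 23; (21|23)=-1, (1|23)=+1; (−1)^{2·1·11}·(-1)^1·(+1)^2 = -1.
v=19: a=19^1·(≡3), b=19^1·(≡9) mod 19; (3|19)=-1, (9|19)=+1; (−1)^{1·1·9}·(-1)^1·(+1)^1 = +1.
v=3: a=3^7·(≡1), b=3^4·(≡1) mod 3; (1|3)=+1, (1|3)=+1; (−1)^{7·4·1}·(+1)^4·(+1)^7 = +1.
v=7: a=7^2·(≡2), b=7^0·(≡2) mod 7; (2|7)=+1, (2|7)=+1; (−1)^{2·0·3}·(+1)^0·(+1)^2 = +1.
v=17: a=17^2·(≡6), b=17^-1·(≡11) mod 17; (6|17)=-1, (11|17)=-1; (−1)^{2·-1·8}·(-1)^-1·(-1)^2 = -1.
v=2: v_2(a)=2, v_2(b)=6; units ≡ 1, 5 (mod 8); ε·ε+αω+βω = 0·0+2·1+6·0 ≡ 0  ⇒  (a,b)_2 = +1.
v=11: a=11^-4·(≡10), b=11^-2·(≡4) mod 11; (10|11)=-1, (4|11)=+1; (−1)^{-4·-2·5}·(-1)^-2·(+1)^-4 = +1.
v=5: a=5^-2·(≡3), b=5^0·(≡4) mod 5; (3|5)=-1, (4|5)=+1; (−1)^{-2·0·2}·(-1)^0·(+1)^-2 = +1.
|Ram(57, 7429)| = 2, even; anisotropic at {17, 23}.

[17, 23]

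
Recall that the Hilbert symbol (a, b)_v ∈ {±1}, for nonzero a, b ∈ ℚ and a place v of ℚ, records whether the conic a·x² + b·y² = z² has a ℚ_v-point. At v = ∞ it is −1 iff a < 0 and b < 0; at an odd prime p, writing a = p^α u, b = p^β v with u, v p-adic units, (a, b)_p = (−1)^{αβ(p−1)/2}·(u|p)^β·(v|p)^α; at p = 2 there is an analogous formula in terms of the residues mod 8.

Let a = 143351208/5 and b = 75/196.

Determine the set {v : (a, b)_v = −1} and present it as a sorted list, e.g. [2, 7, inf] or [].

Mod squares: a ≡ 13090, b ≡ 3. Check v ∈ {∞, 2, 3, 5, 7, 11, 13, 17}.
v=7: a=7^1·(≡4), b=7^-2·(≡3) mod 7; (4|7)=+1, (3|7)=-1; (−1)^{1·-2·3}·(+1)^-2·(-1)^1 = -1.
v=∞: 13090 > 0 and 3 > 0  ⇒  (a,b)_∞ = +1.
v=5: a=5^-1·(≡3), b=5^2·(≡3) mod 5; (3|5)=-1, (3|5)=-1; (−1)^{-1·2·2}·(-1)^2·(-1)^-1 = -1.
v=3: a=3^4·(≡1), b=3^1·(≡1) mod 3; (1|3)=+1, (1|3)=+1; (−1)^{4·1·1}·(+1)^1·(+1)^4 = +1.
v=17: a=17^1·(≡10), b=17^0·(≡14) mod 17; (10|17)=-1, (14|17)=-1; (−1)^{1·0·8}·(-1)^0·(-1)^1 = -1.
v=11: a=11^1·(≡6), b=11^0·(≡1) mod 11; (6|11)=-1, (1|11)=+1; (−1)^{1·0·5}·(-1)^0·(+1)^1 = +1.
v=13: a=13^2·(≡12), b=13^0·(≡10) mod 13; (12|13)=+1, (10|13)=+1; (−1)^{2·0·6}·(+1)^0·(+1)^2 = +1.
v=2: v_2(a)=3, v_2(b)=-2; units ≡ 1, 3 (mod 8); ε·ε+αω+βω = 0·1+3·1+-2·0 ≡ 1  ⇒  (a,b)_2 = -1.
(13090, 3 / ℚ) ramifies at {2, 5, 7, 17}: a division algebra.

[2, 5, 7, 17]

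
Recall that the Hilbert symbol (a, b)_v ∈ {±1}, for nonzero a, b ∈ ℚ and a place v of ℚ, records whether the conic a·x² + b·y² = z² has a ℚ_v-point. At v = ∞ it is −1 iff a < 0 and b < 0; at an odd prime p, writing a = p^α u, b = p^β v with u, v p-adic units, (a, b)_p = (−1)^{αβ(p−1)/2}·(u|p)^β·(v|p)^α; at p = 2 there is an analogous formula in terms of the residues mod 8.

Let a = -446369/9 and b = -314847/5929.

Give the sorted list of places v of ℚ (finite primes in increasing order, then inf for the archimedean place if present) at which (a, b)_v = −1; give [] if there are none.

Mod squares: a ≡ -3689, b ≡ -23. Check v ∈ {∞, 2, 3, 7, 11, 13, 17, 23, 31}.
v=31: a=31^1·(≡19), b=31^0·(≡18) mod 31; (19|31)=+1, (18|31)=+1; (−1)^{1·0·15}·(+1)^0·(+1)^1 = +1.
v=2: v_2(a)=0, v_2(b)=0; units ≡ 7, 1 (mod 8); ε·ε+αω+βω = 1·0+0·0+0·0 ≡ 0  ⇒  (a,b)_2 = +1.
v=3: a=3^-2·(≡1), b=3^4·(≡1) mod 3; (1|3)=+1, (1|3)=+1; (−1)^{-2·4·1}·(+1)^4·(+1)^-2 = +1.
v=23: a=23^0·(≡17), b=23^1·(≡10) mod 23; (17|23)=-1, (10|23)=-1; (−1)^{0·1·11}·(-1)^1·(-1)^0 = -1.
v=17: a=17^1·(≡16), b=17^0·(≡6) mod 17; (16|17)=+1, (6|17)=-1; (−1)^{1·0·8}·(+1)^0·(-1)^1 = -1.
v=∞: -3689 < 0 and -23 < 0  ⇒  (a,b)_∞ = -1.
v=7: a=7^1·(≡5), b=7^-2·(≡3) mod 7; (5|7)=-1, (3|7)=-1; (−1)^{1·-2·3}·(-1)^-2·(-1)^1 = -1.
v=11: a=11^2·(≡2), b=11^-2·(≡10) mod 11; (2|11)=-1, (10|11)=-1; (−1)^{2·-2·5}·(-1)^-2·(-1)^2 = +1.
v=13: a=13^0·(≡10), b=13^2·(≡9) mod 13; (10|13)=+1, (9|13)=+1; (−1)^{0·2·6}·(+1)^2·(+1)^0 = +1.
(-3689, -23 / ℚ) ramifies at {7, 17, 23, ∞}: a division algebra.

[7, 17, 23, inf]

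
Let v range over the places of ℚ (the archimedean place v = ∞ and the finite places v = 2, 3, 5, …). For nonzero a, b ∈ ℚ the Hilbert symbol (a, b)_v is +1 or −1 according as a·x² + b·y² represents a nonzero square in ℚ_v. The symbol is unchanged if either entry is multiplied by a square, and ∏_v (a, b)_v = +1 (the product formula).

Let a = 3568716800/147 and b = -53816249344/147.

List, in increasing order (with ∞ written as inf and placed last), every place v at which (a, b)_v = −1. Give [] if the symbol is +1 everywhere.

(a, b) ≡ (418209, -187473) mod (ℚ^×)²; places V = {2, 3, 5, 7, 11, 13, 19, 23, 29, ∞}.
(a,b)_7: α=-2, u≡4; β=-2, v≡1 (mod 7); (4|7)=+1, (1|7)=+1; sign (−1)^0·+1^-2·+1^-2 = +1.
(a,b)_3: α=-1, u≡2; β=-1, v≡2 (mod 3); (2|3)=-1, (2|3)=-1; sign (−1)^1·-1^-1·-1^-1 = -1.
(a,b)_29: α=1, u≡10; β=2, v≡18 (mod 29); (10|29)=-1, (18|29)=-1; sign (−1)^0·-1^2·-1^1 = -1.
(a,b)_11: α=1, u≡9; β=1, v≡2 (mod 11); (9|11)=+1, (2|11)=-1; sign (−1)^1·+1^1·-1^1 = +1.
(a,b)_2: α=10, β=10; u≡1, v≡7 (mod 8); ε(u)ε(v)=0·1, αω(v)=10·0, βω(u)=10·0; sum ≡ 0  ⇒  +1.
(a,b)_13: α=0, u≡3; β=1, v≡9 (mod 13); (3|13)=+1, (9|13)=+1; sign (−1)^0·+1^1·+1^0 = +1.
(a,b)_19: α=1, u≡11; β=1, v≡15 (mod 19); (11|19)=+1, (15|19)=-1; sign (−1)^1·+1^1·-1^1 = +1.
(a,b)_∞: sgn(418209)=+, sgn(-187473)=−, so +1.
(a,b)_23: α=1, u≡9; β=1, v≡17 (mod 23); (9|23)=+1, (17|23)=-1; sign (−1)^1·+1^1·-1^1 = +1.
(a,b)_5: α=2, u≡1; β=0, v≡3 (mod 5); (1|5)=+1, (3|5)=-1; sign (−1)^0·+1^0·-1^2 = +1.
|Ram(418209, -187473)| = 2, even; anisotropic at {3, 29}.

[3, 29]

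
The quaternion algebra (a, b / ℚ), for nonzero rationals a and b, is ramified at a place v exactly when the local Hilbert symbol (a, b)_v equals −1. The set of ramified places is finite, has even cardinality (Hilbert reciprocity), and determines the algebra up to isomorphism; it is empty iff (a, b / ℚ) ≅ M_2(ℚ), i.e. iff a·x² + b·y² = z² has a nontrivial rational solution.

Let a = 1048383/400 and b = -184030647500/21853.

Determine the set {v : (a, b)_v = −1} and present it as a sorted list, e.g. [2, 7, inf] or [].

[7, 13, 23, 43]

(a, b) ≡ (7, -398567) mod (ℚ^×)²; places V = {2, 3, 5, 7, 13, 23, 31, 41, 43, ∞}.
(a,b)_43: α=2, u≡37; β=1, v≡2 (mod 43); (37|43)=-1, (2|43)=-1; sign (−1)^0·-1^1·-1^2 = -1.
(a,b)_13: α=0, u≡5; β=-1, v≡7 (mod 13); (5|13)=-1, (7|13)=-1; sign (−1)^0·-1^-1·-1^0 = -1.
(a,b)_41: α=0, u≡11; β=-2, v≡3 (mod 41); (11|41)=-1, (3|41)=-1; sign (−1)^0·-1^-2·-1^0 = +1.
(a,b)_3: α=4, u≡1; β=0, v≡1 (mod 3); (1|3)=+1, (1|3)=+1; sign (−1)^0·+1^0·+1^4 = +1.
(a,b)_31: α=0, u≡2; β=1, v≡14 (mod 31); (2|31)=+1, (14|31)=+1; sign (−1)^0·+1^1·+1^0 = +1.
(a,b)_23: α=0, u≡15; β=1, v≡2 (mod 23); (15|23)=-1, (2|23)=+1; sign (−1)^0·-1^1·+1^0 = -1.
(a,b)_∞: sgn(7)=+, sgn(-398567)=−, so +1.
(a,b)_5: α=-2, u≡3; β=4, v≡3 (mod 5); (3|5)=-1, (3|5)=-1; sign (−1)^0·-1^4·-1^-2 = +1.
(a,b)_7: α=1, u≡4; β=4, v≡6 (mod 7); (4|7)=+1, (6|7)=-1; sign (−1)^0·+1^4·-1^1 = -1.
(a,b)_2: α=-4, β=2; u≡7, v≡1 (mod 8); ε(u)ε(v)=1·0, αω(v)=-4·0, βω(u)=2·0; sum ≡ 0  ⇒  +1.
Ram(7, -398567) = {7, 13, 23, 43}; no ℚ_7-point on the conic.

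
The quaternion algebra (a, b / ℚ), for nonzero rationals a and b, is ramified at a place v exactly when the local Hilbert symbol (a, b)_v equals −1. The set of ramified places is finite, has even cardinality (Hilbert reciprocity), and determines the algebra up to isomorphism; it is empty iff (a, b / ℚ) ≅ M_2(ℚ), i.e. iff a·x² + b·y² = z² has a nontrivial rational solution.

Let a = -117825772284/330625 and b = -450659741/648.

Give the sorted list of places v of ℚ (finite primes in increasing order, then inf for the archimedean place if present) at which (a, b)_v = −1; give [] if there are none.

(a, b) ≡ (-265639, -658378) mod (ℚ^×)²; places V = {2, 3, 5, 7, 11, 19, 23, 31, 37, 41, ∞}.
(a,b)_5: α=-4, u≡4; β=0, v≡3 (mod 5); (4|5)=+1, (3|5)=-1; sign (−1)^0·+1^0·-1^-4 = +1.
(a,b)_41: α=1, u≡23; β=1, v≡27 (mod 41); (23|41)=+1, (27|41)=-1; sign (−1)^0·+1^1·-1^1 = -1.
(a,b)_19: α=1, u≡10; β=0, v≡12 (mod 19); (10|19)=-1, (12|19)=-1; sign (−1)^0·-1^0·-1^1 = -1.
(a,b)_∞: sgn(-265639)=−, sgn(-658378)=−, so -1.
(a,b)_7: α=0, u≡4; β=1, v≡6 (mod 7); (4|7)=+1, (6|7)=-1; sign (−1)^0·+1^1·-1^0 = +1.
(a,b)_3: α=4, u≡2; β=-4, v≡2 (mod 3); (2|3)=-1, (2|3)=-1; sign (−1)^0·-1^-4·-1^4 = +1.
(a,b)_11: α=1, u≡6; β=0, v≡4 (mod 11); (6|11)=-1, (4|11)=+1; sign (−1)^0·-1^0·+1^1 = +1.
(a,b)_37: α=2, u≡27; β=3, v≡3 (mod 37); (27|37)=+1, (3|37)=+1; sign (−1)^0·+1^3·+1^2 = +1.
(a,b)_2: α=2, β=-3; u≡1, v≡3 (mod 8); ε(u)ε(v)=0·1, αω(v)=2·1, βω(u)=-3·0; sum ≡ 0  ⇒  +1.
(a,b)_31: α=1, u≡2; β=1, v≡18 (mod 31); (2|31)=+1, (18|31)=+1; sign (−1)^1·+1^1·+1^1 = -1.
(a,b)_23: α=-2, u≡20; β=0, v≡7 (mod 23); (20|23)=-1, (7|23)=-1; sign (−1)^0·-1^0·-1^-2 = +1.
Ram(-265639, -658378) = {19, 31, 41, ∞}; no ℚ_19-point on the conic.

[19, 31, 41, inf]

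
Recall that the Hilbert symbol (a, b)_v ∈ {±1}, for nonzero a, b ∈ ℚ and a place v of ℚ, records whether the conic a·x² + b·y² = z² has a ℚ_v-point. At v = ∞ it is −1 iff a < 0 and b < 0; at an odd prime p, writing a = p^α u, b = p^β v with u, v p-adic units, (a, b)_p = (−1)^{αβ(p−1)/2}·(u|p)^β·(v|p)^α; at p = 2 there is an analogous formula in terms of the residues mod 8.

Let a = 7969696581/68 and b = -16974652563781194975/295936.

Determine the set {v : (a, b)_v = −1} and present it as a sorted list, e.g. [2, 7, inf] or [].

Mod squares: a ≡ 357, b ≡ -231. Check v ∈ {∞, 2, 3, 5, 7, 11, 17, 23}.
v=2: v_2(a)=-2, v_2(b)=-10; units ≡ 5, 1 (mod 8); ε·ε+αω+βω = 0·0+-2·0+-10·1 ≡ 0  ⇒  (a,b)_2 = +1.
v=11: a=11^4·(≡3), b=11^9·(≡5) mod 11; (3|11)=+1, (5|11)=+1; (−1)^{4·9·5}·(+1)^9·(+1)^4 = +1.
v=23: a=23^2·(≡9), b=23^4·(≡5) mod 23; (9|23)=+1, (5|23)=-1; (−1)^{2·4·11}·(+1)^4·(-1)^2 = +1.
v=5: a=5^0·(≡2), b=5^2·(≡1) mod 5; (2|5)=-1, (1|5)=+1; (−1)^{0·2·2}·(-1)^2·(+1)^0 = +1.
v=∞: 357 > 0 and -231 < 0  ⇒  (a,b)_∞ = +1.
v=17: a=17^-1·(≡1), b=17^-2·(≡10) mod 17; (1|17)=+1, (10|17)=-1; (−1)^{-1·-2·8}·(+1)^-2·(-1)^-1 = -1.
v=7: a=7^3·(≡4), b=7^3·(≡1) mod 7; (4|7)=+1, (1|7)=+1; (−1)^{3·3·3}·(+1)^3·(+1)^3 = -1.
v=3: a=3^1·(≡2), b=3^1·(≡1) mod 3; (2|3)=-1, (1|3)=+1; (−1)^{1·1·1}·(-1)^1·(+1)^1 = +1.
|Ram(357, -231)| = 2, even; anisotropic at {7, 17}.

[7, 17]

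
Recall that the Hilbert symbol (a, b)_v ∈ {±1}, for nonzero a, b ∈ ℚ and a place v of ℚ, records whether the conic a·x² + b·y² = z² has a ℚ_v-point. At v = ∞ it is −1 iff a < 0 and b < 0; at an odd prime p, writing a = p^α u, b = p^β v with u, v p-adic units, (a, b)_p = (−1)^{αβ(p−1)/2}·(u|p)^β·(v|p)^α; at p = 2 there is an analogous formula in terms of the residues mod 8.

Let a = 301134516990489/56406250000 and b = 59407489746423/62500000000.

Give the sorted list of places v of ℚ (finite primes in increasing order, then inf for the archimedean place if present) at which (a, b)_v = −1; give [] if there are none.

[3, 23]

(a, b) ≡ (2001, 23) mod (ℚ^×)²; places V = {2, 3, 5, 7, 13, 19, 23, 29, ∞}.
(a,b)_13: α=2, u≡9; β=2, v≡10 (mod 13); (9|13)=+1, (10|13)=+1; sign (−1)^0·+1^2·+1^2 = +1.
(a,b)_23: α=1, u≡12; β=1, v≡4 (mod 23); (12|23)=+1, (4|23)=+1; sign (−1)^1·+1^1·+1^1 = -1.
(a,b)_7: α=6, u≡6; β=4, v≡1 (mod 7); (6|7)=-1, (1|7)=+1; sign (−1)^0·-1^4·+1^6 = +1.
(a,b)_5: α=-10, u≡4; β=-12, v≡3 (mod 5); (4|5)=+1, (3|5)=-1; sign (−1)^0·+1^-12·-1^-10 = +1.
(a,b)_∞: sgn(2001)=+, sgn(23)=+, so +1.
(a,b)_19: α=-2, u≡17; β=0, v≡4 (mod 19); (17|19)=+1, (4|19)=+1; sign (−1)^0·+1^0·+1^-2 = +1.
(a,b)_2: α=-4, β=-8; u≡1, v≡7 (mod 8); ε(u)ε(v)=0·1, αω(v)=-4·0, βω(u)=-8·0; sum ≡ 0  ⇒  +1.
(a,b)_29: α=3, u≡14; β=4, v≡9 (mod 29); (14|29)=-1, (9|29)=+1; sign (−1)^0·-1^4·+1^3 = +1.
(a,b)_3: α=3, u≡1; β=2, v≡2 (mod 3); (1|3)=+1, (2|3)=-1; sign (−1)^0·+1^2·-1^3 = -1.
Ram(2001, 23) = {3, 23}; no ℚ_3-point on the conic.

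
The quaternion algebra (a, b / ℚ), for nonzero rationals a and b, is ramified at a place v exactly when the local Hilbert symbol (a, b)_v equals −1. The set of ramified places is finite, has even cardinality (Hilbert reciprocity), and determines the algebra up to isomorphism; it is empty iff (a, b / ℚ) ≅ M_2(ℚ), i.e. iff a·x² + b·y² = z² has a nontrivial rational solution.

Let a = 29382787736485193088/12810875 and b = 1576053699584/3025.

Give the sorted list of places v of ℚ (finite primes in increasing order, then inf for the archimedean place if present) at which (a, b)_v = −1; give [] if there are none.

[2, 3, 13, 17]

Mod squares: a ≡ 3570, b ≡ 221. Check v ∈ {∞, 2, 3, 5, 7, 11, 13, 17, 29}.
v=2: v_2(a)=7, v_2(b)=10; units ≡ 1, 5 (mod 8); ε·ε+αω+βω = 0·0+7·1+10·0 ≡ 1  ⇒  (a,b)_2 = -1.
v=5: a=5^-3·(≡4), b=5^-2·(≡4) mod 5; (4|5)=+1, (4|5)=+1; (−1)^{-3·-2·2}·(+1)^-2·(+1)^-3 = +1.
v=17: a=17^1·(≡6), b=17^1·(≡1) mod 17; (6|17)=-1, (1|17)=+1; (−1)^{1·1·8}·(-1)^1·(+1)^1 = -1.
v=∞: 3570 > 0 and 221 > 0  ⇒  (a,b)_∞ = +1.
v=11: a=11^-4·(≡2), b=11^-2·(≡4) mod 11; (2|11)=-1, (4|11)=+1; (−1)^{-4·-2·5}·(-1)^-2·(+1)^-4 = +1.
v=13: a=13^8·(≡7), b=13^3·(≡10) mod 13; (7|13)=-1, (10|13)=+1; (−1)^{8·3·6}·(-1)^3·(+1)^8 = -1.
v=29: a=29^2·(≡18), b=29^2·(≡27) mod 29; (18|29)=-1, (27|29)=-1; (−1)^{2·2·14}·(-1)^2·(-1)^2 = +1.
v=7: a=7^-1·(≡5), b=7^2·(≡1) mod 7; (5|7)=-1, (1|7)=+1; (−1)^{-1·2·3}·(-1)^2·(+1)^-1 = +1.
v=3: a=3^9·(≡2), b=3^0·(≡2) mod 3; (2|3)=-1, (2|3)=-1; (−1)^{9·0·1}·(-1)^0·(-1)^9 = -1.
Ram(3570, 221) = {2, 3, 13, 17}; no ℚ_2-point on the conic.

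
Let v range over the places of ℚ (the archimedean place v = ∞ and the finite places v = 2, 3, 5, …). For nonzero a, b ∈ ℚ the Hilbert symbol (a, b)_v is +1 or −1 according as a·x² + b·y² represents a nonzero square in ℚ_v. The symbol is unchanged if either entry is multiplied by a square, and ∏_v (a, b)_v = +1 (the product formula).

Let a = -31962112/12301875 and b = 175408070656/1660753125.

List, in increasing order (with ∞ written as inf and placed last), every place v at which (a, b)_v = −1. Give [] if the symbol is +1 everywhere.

(a, b) ≡ (-39, 455) mod (ℚ^×)²; places V = {2, 3, 5, 7, 13, ∞}.
(a,b)_3: α=-9, u≡2; β=-12, v≡2 (mod 3); (2|3)=-1, (2|3)=-1; sign (−1)^0·-1^-12·-1^-9 = -1.
(a,b)_7: α=4, u≡6; β=7, v≡1 (mod 7); (6|7)=-1, (1|7)=+1; sign (−1)^0·-1^7·+1^4 = -1.
(a,b)_13: α=1, u≡1; β=1, v≡10 (mod 13); (1|13)=+1, (10|13)=+1; sign (−1)^0·+1^1·+1^1 = +1.
(a,b)_∞: sgn(-39)=−, sgn(455)=+, so +1.
(a,b)_5: α=-4, u≡1; β=-5, v≡1 (mod 5); (1|5)=+1, (1|5)=+1; sign (−1)^0·+1^-5·+1^-4 = +1.
(a,b)_2: α=10, β=14; u≡1, v≡7 (mod 8); ε(u)ε(v)=0·1, αω(v)=10·0, βω(u)=14·0; sum ≡ 0  ⇒  +1.
Ram(-39, 455) = {3, 7}; no ℚ_3-point on the conic.

[3, 7]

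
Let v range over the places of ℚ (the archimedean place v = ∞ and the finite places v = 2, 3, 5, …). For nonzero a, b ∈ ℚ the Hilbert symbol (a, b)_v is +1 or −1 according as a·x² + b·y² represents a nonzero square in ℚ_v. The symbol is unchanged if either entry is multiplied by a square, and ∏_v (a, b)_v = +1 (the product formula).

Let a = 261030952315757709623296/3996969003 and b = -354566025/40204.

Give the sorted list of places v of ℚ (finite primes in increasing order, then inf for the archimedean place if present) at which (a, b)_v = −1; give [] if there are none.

[2, 17]

(a, b) ≡ (102, -10659) mod (ℚ^×)²; places V = {2, 3, 5, 11, 17, 19, 23, 53, ∞}.
(a,b)_17: α=1, u≡12; β=1, v≡1 (mod 17); (12|17)=-1, (1|17)=+1; sign (−1)^0·-1^1·+1^1 = -1.
(a,b)_∞: sgn(102)=+, sgn(-10659)=−, so +1.
(a,b)_5: α=0, u≡2; β=2, v≡1 (mod 5); (2|5)=-1, (1|5)=+1; sign (−1)^0·-1^2·+1^0 = +1.
(a,b)_53: α=6, u≡10; β=2, v≡6 (mod 53); (10|53)=+1, (6|53)=+1; sign (−1)^0·+1^2·+1^6 = +1.
(a,b)_19: α=2, u≡1; β=-1, v≡17 (mod 19); (1|19)=+1, (17|19)=+1; sign (−1)^0·+1^-1·+1^2 = +1.
(a,b)_2: α=17, β=-2; u≡3, v≡5 (mod 8); ε(u)ε(v)=1·0, αω(v)=17·1, βω(u)=-2·1; sum ≡ 1  ⇒  -1.
(a,b)_23: α=-6, u≡7; β=-2, v≡16 (mod 23); (7|23)=-1, (16|23)=+1; sign (−1)^0·-1^-2·+1^-6 = +1.
(a,b)_11: α=4, u≡5; β=1, v≡8 (mod 11); (5|11)=+1, (8|11)=-1; sign (−1)^0·+1^1·-1^4 = +1.
(a,b)_3: α=-3, u≡1; β=3, v≡2 (mod 3); (1|3)=+1, (2|3)=-1; sign (−1)^1·+1^3·-1^-3 = +1.
Ram(102, -10659) = {2, 17}; no ℚ_2-point on the conic.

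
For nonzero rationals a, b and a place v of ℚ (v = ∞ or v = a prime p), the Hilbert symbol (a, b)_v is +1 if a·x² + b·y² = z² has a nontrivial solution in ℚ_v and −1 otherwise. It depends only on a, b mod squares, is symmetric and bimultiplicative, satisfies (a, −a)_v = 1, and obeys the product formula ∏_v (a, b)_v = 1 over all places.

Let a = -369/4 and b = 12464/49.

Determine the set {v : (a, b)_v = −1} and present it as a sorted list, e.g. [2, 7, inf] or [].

[2, 41]

Mod squares: a ≡ -41, b ≡ 779. Check v ∈ {∞, 2, 3, 7, 19, 41}.
v=∞: -41 < 0 and 779 > 0  ⇒  (a,b)_∞ = +1.
v=3: a=3^2·(≡1), b=3^0·(≡2) mod 3; (1|3)=+1, (2|3)=-1; (−1)^{2·0·1}·(+1)^0·(-1)^2 = +1.
v=7: a=7^0·(≡4), b=7^-2·(≡4) mod 7; (4|7)=+1, (4|7)=+1; (−1)^{0·-2·3}·(+1)^-2·(+1)^0 = +1.
v=19: a=19^0·(≡17), b=19^1·(≡13) mod 19; (17|19)=+1, (13|19)=-1; (−1)^{0·1·9}·(+1)^1·(-1)^0 = +1.
v=2: v_2(a)=-2, v_2(b)=4; units ≡ 7, 3 (mod 8); ε·ε+αω+βω = 1·1+-2·1+4·0 ≡ 1  ⇒  (a,b)_2 = -1.
v=41: a=41^1·(≡8), b=41^1·(≡38) mod 41; (8|41)=+1, (38|41)=-1; (−1)^{1·1·20}·(+1)^1·(-1)^1 = -1.
Ram(-41, 779) = {2, 41}; no ℚ_2-point on the conic.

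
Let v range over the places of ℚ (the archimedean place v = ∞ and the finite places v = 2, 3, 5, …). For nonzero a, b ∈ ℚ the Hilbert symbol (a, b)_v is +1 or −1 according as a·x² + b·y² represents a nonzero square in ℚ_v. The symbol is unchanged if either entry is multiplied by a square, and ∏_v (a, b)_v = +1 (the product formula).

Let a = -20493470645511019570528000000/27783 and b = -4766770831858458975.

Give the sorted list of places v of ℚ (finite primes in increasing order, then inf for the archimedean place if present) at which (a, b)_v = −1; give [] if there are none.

[19, 31, 43, inf]

Mod squares: a ≡ -7167085114, b ≡ -23184311. Check v ∈ {∞, 2, 3, 5, 7, 17, 19, 29, 31, 37, 41, 43}.
v=∞: -7167085114 < 0 and -23184311 < 0  ⇒  (a,b)_∞ = -1.
v=41: a=41^1·(≡36), b=41^1·(≡10) mod 41; (36|41)=+1, (10|41)=+1; (−1)^{1·1·20}·(+1)^1·(+1)^1 = +1.
v=3: a=3^-4·(≡2), b=3^2·(≡1) mod 3; (2|3)=-1, (1|3)=+1; (−1)^{-4·2·1}·(-1)^2·(+1)^-4 = +1.
v=5: a=5^6·(≡1), b=5^2·(≡1) mod 5; (1|5)=+1, (1|5)=+1; (−1)^{6·2·2}·(+1)^2·(+1)^6 = +1.
v=2: v_2(a)=11, v_2(b)=0; units ≡ 3, 1 (mod 8); ε·ε+αω+βω = 1·0+11·0+0·1 ≡ 0  ⇒  (a,b)_2 = +1.
v=43: a=43^3·(≡26), b=43^2·(≡29) mod 43; (26|43)=-1, (29|43)=-1; (−1)^{3·2·21}·(-1)^2·(-1)^3 = -1.
v=19: a=19^3·(≡13), b=19^2·(≡2) mod 19; (13|19)=-1, (2|19)=-1; (−1)^{3·2·9}·(-1)^2·(-1)^3 = -1.
v=31: a=31^1·(≡1), b=31^1·(≡7) mod 31; (1|31)=+1, (7|31)=+1; (−1)^{1·1·15}·(+1)^1·(+1)^1 = -1.
v=17: a=17^1·(≡1), b=17^1·(≡16) mod 17; (1|17)=+1, (16|17)=+1; (−1)^{1·1·8}·(+1)^1·(+1)^1 = +1.
v=37: a=37^4·(≡26), b=37^3·(≡6) mod 37; (26|37)=+1, (6|37)=-1; (−1)^{4·3·18}·(+1)^3·(-1)^4 = +1.
v=29: a=29^1·(≡7), b=29^1·(≡9) mod 29; (7|29)=+1, (9|29)=+1; (−1)^{1·1·14}·(+1)^1·(+1)^1 = +1.
v=7: a=7^-3·(≡3), b=7^0·(≡1) mod 7; (3|7)=-1, (1|7)=+1; (−1)^{-3·0·3}·(-1)^0·(+1)^-3 = +1.
|Ram(-7167085114, -23184311)| = 4, even; anisotropic at {19, 31, 43, ∞}.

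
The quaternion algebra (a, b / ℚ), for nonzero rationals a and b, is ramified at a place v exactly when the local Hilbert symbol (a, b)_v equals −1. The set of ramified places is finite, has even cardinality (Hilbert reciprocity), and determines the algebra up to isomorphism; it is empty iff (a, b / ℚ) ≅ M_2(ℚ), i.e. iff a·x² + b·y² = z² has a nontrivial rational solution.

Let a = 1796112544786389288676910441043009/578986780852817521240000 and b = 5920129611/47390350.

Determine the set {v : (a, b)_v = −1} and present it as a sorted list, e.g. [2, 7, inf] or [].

[11, 23]

Mod squares: a ≡ 391, b ≡ 506. Check v ∈ {∞, 2, 3, 5, 7, 11, 13, 17, 19, 23, 29, 37, 41}.
v=23: a=23^-3·(≡10), b=23^-1·(≡11) mod 23; (10|23)=-1, (11|23)=-1; (−1)^{-3·-1·11}·(-1)^-1·(-1)^-3 = -1.
v=13: a=13^2·(≡12), b=13^0·(≡12) mod 13; (12|13)=+1, (12|13)=+1; (−1)^{2·0·6}·(+1)^0·(+1)^2 = +1.
v=7: a=7^-6·(≡6), b=7^-2·(≡2) mod 7; (6|7)=-1, (2|7)=+1; (−1)^{-6·-2·3}·(-1)^-2·(+1)^-6 = +1.
v=19: a=19^4·(≡17), b=19^2·(≡10) mod 19; (17|19)=+1, (10|19)=-1; (−1)^{4·2·9}·(+1)^2·(-1)^4 = +1.
v=∞: 391 > 0 and 506 > 0  ⇒  (a,b)_∞ = +1.
v=2: v_2(a)=-6, v_2(b)=-1; units ≡ 7, 5 (mod 8); ε·ε+αω+βω = 1·0+-6·1+-1·0 ≡ 0  ⇒  (a,b)_2 = +1.
v=17: a=17^-1·(≡10), b=17^0·(≡2) mod 17; (10|17)=-1, (2|17)=+1; (−1)^{-1·0·8}·(-1)^0·(+1)^-1 = +1.
v=3: a=3^6·(≡1), b=3^2·(≡2) mod 3; (1|3)=+1, (2|3)=-1; (−1)^{6·2·1}·(+1)^2·(-1)^6 = +1.
v=37: a=37^6·(≡25), b=37^2·(≡34) mod 37; (25|37)=+1, (34|37)=+1; (−1)^{6·2·18}·(+1)^2·(+1)^6 = +1.
v=41: a=41^2·(≡22), b=41^0·(≡11) mod 41; (22|41)=-1, (11|41)=-1; (−1)^{2·0·20}·(-1)^0·(-1)^2 = +1.
v=5: a=5^-4·(≡1), b=5^-2·(≡4) mod 5; (1|5)=+1, (4|5)=+1; (−1)^{-4·-2·2}·(+1)^-2·(+1)^-4 = +1.
v=11: a=11^10·(≡10), b=11^3·(≡6) mod 11; (10|11)=-1, (6|11)=-1; (−1)^{10·3·5}·(-1)^3·(-1)^10 = -1.
v=29: a=29^-6·(≡11), b=29^-2·(≡23) mod 29; (11|29)=-1, (23|29)=+1; (−1)^{-6·-2·14}·(-1)^-2·(+1)^-6 = +1.
|Ram(391, 506)| = 2, even; anisotropic at {11, 23}.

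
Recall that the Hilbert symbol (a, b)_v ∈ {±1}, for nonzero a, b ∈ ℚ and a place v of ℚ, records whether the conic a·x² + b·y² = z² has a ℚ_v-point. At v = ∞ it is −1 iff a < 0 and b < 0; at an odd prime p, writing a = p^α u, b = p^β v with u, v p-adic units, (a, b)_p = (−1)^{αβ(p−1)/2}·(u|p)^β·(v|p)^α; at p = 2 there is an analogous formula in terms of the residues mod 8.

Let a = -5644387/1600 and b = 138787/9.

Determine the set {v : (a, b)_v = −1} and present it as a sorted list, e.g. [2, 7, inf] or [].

[7, 31]

(a, b) ≡ (-4123, 1147) mod (ℚ^×)²; places V = {2, 3, 5, 7, 11, 19, 31, 37, ∞}.
(a,b)_7: α=1, u≡6; β=0, v≡6 (mod 7); (6|7)=-1, (6|7)=-1; sign (−1)^0·-1^0·-1^1 = -1.
(a,b)_31: α=1, u≡27; β=1, v≡29 (mod 31); (27|31)=-1, (29|31)=-1; sign (−1)^1·-1^1·-1^1 = -1.
(a,b)_3: α=0, u≡2; β=-2, v≡1 (mod 3); (2|3)=-1, (1|3)=+1; sign (−1)^0·-1^-2·+1^0 = +1.
(a,b)_37: α=2, u≡27; β=1, v≡18 (mod 37); (27|37)=+1, (18|37)=-1; sign (−1)^0·+1^1·-1^2 = +1.
(a,b)_5: α=-2, u≡2; β=0, v≡3 (mod 5); (2|5)=-1, (3|5)=-1; sign (−1)^0·-1^0·-1^-2 = +1.
(a,b)_2: α=-6, β=0; u≡5, v≡3 (mod 8); ε(u)ε(v)=0·1, αω(v)=-6·1, βω(u)=0·1; sum ≡ 0  ⇒  +1.
(a,b)_11: α=0, u≡2; β=2, v≡4 (mod 11); (2|11)=-1, (4|11)=+1; sign (−1)^0·-1^2·+1^0 = +1.
(a,b)_19: α=1, u≡17; β=0, v≡16 (mod 19); (17|19)=+1, (16|19)=+1; sign (−1)^0·+1^0·+1^1 = +1.
(a,b)_∞: sgn(-4123)=−, sgn(1147)=+, so +1.
(-4123, 1147 / ℚ) ramifies at {7, 31}: a division algebra.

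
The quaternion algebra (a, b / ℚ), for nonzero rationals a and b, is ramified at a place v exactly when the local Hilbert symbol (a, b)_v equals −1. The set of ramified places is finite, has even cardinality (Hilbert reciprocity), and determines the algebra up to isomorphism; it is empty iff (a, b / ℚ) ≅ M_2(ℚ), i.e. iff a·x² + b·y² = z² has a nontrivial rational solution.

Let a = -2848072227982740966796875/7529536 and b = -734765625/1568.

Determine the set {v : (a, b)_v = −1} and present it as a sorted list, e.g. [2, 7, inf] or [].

[2, 17, 19, inf]

(a, b) ≡ (-187, -418) mod (ℚ^×)²; places V = {2, 3, 5, 7, 11, 13, 17, 19, ∞}.
(a,b)_17: α=3, u≡11; β=0, v≡7 (mod 17); (11|17)=-1, (7|17)=-1; sign (−1)^0·-1^0·-1^3 = -1.
(a,b)_3: α=4, u≡2; β=2, v≡2 (mod 3); (2|3)=-1, (2|3)=-1; sign (−1)^0·-1^2·-1^4 = +1.
(a,b)_7: α=-6, u≡1; β=-2, v≡2 (mod 7); (1|7)=+1, (2|7)=+1; sign (−1)^0·+1^-2·+1^-6 = +1.
(a,b)_5: α=12, u≡3; β=8, v≡3 (mod 5); (3|5)=-1, (3|5)=-1; sign (−1)^0·-1^8·-1^12 = +1.
(a,b)_19: α=4, u≡10; β=1, v≡6 (mod 19); (10|19)=-1, (6|19)=+1; sign (−1)^0·-1^1·+1^4 = -1.
(a,b)_11: α=3, u≡3; β=1, v≡7 (mod 11); (3|11)=+1, (7|11)=-1; sign (−1)^1·+1^1·-1^3 = +1.
(a,b)_2: α=-6, β=-5; u≡5, v≡7 (mod 8); ε(u)ε(v)=0·1, αω(v)=-6·0, βω(u)=-5·1; sum ≡ 1  ⇒  -1.
(a,b)_∞: sgn(-187)=−, sgn(-418)=−, so -1.
(a,b)_13: α=2, u≡5; β=0, v≡7 (mod 13); (5|13)=-1, (7|13)=-1; sign (−1)^0·-1^0·-1^2 = +1.
(-187, -418 / ℚ) ramifies at {2, 17, 19, ∞}: a division algebra.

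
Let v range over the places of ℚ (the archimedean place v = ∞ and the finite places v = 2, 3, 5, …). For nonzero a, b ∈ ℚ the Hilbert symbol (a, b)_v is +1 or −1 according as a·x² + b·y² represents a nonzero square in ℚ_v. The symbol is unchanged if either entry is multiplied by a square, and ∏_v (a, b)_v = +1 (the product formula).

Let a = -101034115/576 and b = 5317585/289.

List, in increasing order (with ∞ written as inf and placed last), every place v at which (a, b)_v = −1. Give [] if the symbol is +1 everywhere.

Mod squares: a ≡ -597835, b ≡ 31465. Check v ∈ {∞, 2, 3, 5, 7, 13, 17, 19, 29, 31}.
v=13: a=13^2·(≡12), b=13^2·(≡6) mod 13; (12|13)=+1, (6|13)=-1; (−1)^{2·2·6}·(+1)^2·(-1)^2 = +1.
v=29: a=29^1·(≡5), b=29^1·(≡2) mod 29; (5|29)=+1, (2|29)=-1; (−1)^{1·1·14}·(+1)^1·(-1)^1 = -1.
v=∞: -597835 < 0 and 31465 > 0  ⇒  (a,b)_∞ = +1.
v=17: a=17^0·(≡2), b=17^-2·(≡2) mod 17; (2|17)=+1, (2|17)=+1; (−1)^{0·-2·8}·(+1)^-2·(+1)^0 = +1.
v=7: a=7^1·(≡1), b=7^1·(≡4) mod 7; (1|7)=+1, (4|7)=+1; (−1)^{1·1·3}·(+1)^1·(+1)^1 = -1.
v=3: a=3^-2·(≡2), b=3^0·(≡1) mod 3; (2|3)=-1, (1|3)=+1; (−1)^{-2·0·1}·(-1)^0·(+1)^-2 = +1.
v=31: a=31^1·(≡8), b=31^1·(≡26) mod 31; (8|31)=+1, (26|31)=-1; (−1)^{1·1·15}·(+1)^1·(-1)^1 = +1.
v=19: a=19^1·(≡13), b=19^0·(≡9) mod 19; (13|19)=-1, (9|19)=+1; (−1)^{1·0·9}·(-1)^0·(+1)^1 = +1.
v=5: a=5^1·(≡2), b=5^1·(≡3) mod 5; (2|5)=-1, (3|5)=-1; (−1)^{1·1·2}·(-1)^1·(-1)^1 = +1.
v=2: v_2(a)=-6, v_2(b)=0; units ≡ 5, 1 (mod 8); ε·ε+αω+βω = 0·0+-6·0+0·1 ≡ 0  ⇒  (a,b)_2 = +1.
(-597835, 31465 / ℚ) ramifies at {7, 29}: a division algebra.

[7, 29]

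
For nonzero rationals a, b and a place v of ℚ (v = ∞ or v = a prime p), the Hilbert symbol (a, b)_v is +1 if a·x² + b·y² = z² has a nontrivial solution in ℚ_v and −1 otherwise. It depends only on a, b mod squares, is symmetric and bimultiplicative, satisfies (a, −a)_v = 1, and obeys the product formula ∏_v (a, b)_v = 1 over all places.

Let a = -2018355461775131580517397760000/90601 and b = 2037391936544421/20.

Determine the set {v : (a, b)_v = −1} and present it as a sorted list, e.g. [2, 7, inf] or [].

[3, 23, 37, 41]

Mod squares: a ≡ -5106, b ≡ 5408105. Check v ∈ {∞, 2, 3, 5, 7, 17, 23, 31, 37, 41, 43}.
v=5: a=5^4·(≡4), b=5^-1·(≡4) mod 5; (4|5)=+1, (4|5)=+1; (−1)^{4·-1·2}·(+1)^-1·(+1)^4 = +1.
v=23: a=23^5·(≡1), b=23^3·(≡18) mod 23; (1|23)=+1, (18|23)=+1; (−1)^{5·3·11}·(+1)^3·(+1)^5 = -1.
v=17: a=17^0·(≡7), b=17^2·(≡5) mod 17; (7|17)=-1, (5|17)=-1; (−1)^{0·2·8}·(-1)^2·(-1)^0 = +1.
v=3: a=3^7·(≡2), b=3^2·(≡2) mod 3; (2|3)=-1, (2|3)=-1; (−1)^{7·2·1}·(-1)^2·(-1)^7 = -1.
v=∞: -5106 < 0 and 5408105 > 0  ⇒  (a,b)_∞ = +1.
v=43: a=43^-2·(≡38), b=43^0·(≡16) mod 43; (38|43)=+1, (16|43)=+1; (−1)^{-2·0·21}·(+1)^0·(+1)^-2 = +1.
v=37: a=37^5·(≡11), b=37^3·(≡20) mod 37; (11|37)=+1, (20|37)=-1; (−1)^{5·3·18}·(+1)^3·(-1)^5 = -1.
v=31: a=31^2·(≡5), b=31^1·(≡7) mod 31; (5|31)=+1, (7|31)=+1; (−1)^{2·1·15}·(+1)^1·(+1)^2 = +1.
v=2: v_2(a)=11, v_2(b)=-2; units ≡ 7, 1 (mod 8); ε·ε+αω+βω = 1·0+11·0+-2·0 ≡ 0  ⇒  (a,b)_2 = +1.
v=41: a=41^2·(≡27), b=41^1·(≡21) mod 41; (27|41)=-1, (21|41)=+1; (−1)^{2·1·20}·(-1)^1·(+1)^2 = -1.
v=7: a=7^-2·(≡2), b=7^0·(≡5) mod 7; (2|7)=+1, (5|7)=-1; (−1)^{-2·0·3}·(+1)^0·(-1)^-2 = +1.
|Ram(-5106, 5408105)| = 4, even; anisotropic at {3, 23, 37, 41}.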